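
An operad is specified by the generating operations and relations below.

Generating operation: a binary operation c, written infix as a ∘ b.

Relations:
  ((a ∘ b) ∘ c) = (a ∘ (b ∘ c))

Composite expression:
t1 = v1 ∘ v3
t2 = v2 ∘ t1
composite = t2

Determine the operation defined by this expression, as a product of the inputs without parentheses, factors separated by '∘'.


v2 ∘ v1 ∘ v3

Every regrouping of c is equal, so read the v-inputs in written order.
(v1 ∘ v3) flattens to v1 ∘ v3
(v2 ∘ (v1 ∘ v3)) flattens to v2 ∘ v1 ∘ v3


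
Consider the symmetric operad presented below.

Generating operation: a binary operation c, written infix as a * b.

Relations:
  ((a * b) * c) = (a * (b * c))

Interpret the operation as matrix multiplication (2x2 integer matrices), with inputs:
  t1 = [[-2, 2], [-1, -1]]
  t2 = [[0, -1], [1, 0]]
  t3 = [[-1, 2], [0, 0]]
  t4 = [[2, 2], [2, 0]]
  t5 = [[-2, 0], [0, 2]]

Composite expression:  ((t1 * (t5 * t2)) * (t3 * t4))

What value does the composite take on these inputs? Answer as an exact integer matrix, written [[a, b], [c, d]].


(t5 * t2) = [[0, 2], [2, 0]]
(t1 * (t5 * t2)) = [[4, -4], [-2, -2]]
(t3 * t4) = [[2, -2], [0, 0]]
((t1 * (t5 * t2)) * (t3 * t4)) = [[8, -8], [-4, 4]]

[[8, -8], [-4, 4]]


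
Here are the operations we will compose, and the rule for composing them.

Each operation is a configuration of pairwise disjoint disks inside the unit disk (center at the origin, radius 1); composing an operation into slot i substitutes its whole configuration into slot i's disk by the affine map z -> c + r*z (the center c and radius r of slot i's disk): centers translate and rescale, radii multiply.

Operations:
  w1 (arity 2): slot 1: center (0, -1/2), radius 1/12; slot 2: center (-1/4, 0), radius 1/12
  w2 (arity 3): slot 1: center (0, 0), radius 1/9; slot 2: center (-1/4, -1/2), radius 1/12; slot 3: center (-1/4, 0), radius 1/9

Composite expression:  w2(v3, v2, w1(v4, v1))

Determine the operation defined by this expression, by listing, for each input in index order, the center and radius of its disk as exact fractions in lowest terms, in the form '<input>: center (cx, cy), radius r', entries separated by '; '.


Only the slot chain above each v matters under w2; compose those maps.
for v3, the 1-step affine chain lands on center (0, 0), radius 1/9
for v2, the 1-step affine chain lands on center (-1/4, -1/2), radius 1/12
for v4, the 2-step affine chain lands on center (-1/4, -1/18), radius 1/108
for v1, the 2-step affine chain lands on center (-5/18, 0), radius 1/108

v1: center (-5/18, 0), radius 1/108; v2: center (-1/4, -1/2), radius 1/12; v3: center (0, 0), radius 1/9; v4: center (-1/4, -1/18), radius 1/108


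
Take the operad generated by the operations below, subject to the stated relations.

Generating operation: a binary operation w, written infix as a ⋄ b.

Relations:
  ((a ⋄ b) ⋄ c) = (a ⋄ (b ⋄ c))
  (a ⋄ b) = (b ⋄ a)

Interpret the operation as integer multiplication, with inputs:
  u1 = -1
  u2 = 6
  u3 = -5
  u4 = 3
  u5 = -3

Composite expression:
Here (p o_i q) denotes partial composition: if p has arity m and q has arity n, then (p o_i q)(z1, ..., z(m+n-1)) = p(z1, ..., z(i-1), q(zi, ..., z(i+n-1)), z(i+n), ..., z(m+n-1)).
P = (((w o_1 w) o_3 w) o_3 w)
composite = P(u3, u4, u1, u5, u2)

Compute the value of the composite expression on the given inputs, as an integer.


-270

(u3 ⋄ u4) = -15
(u1 ⋄ u5) = 3
((u1 ⋄ u5) ⋄ u2) = 18
((u3 ⋄ u4) ⋄ ((u1 ⋄ u5) ⋄ u2)) = -270


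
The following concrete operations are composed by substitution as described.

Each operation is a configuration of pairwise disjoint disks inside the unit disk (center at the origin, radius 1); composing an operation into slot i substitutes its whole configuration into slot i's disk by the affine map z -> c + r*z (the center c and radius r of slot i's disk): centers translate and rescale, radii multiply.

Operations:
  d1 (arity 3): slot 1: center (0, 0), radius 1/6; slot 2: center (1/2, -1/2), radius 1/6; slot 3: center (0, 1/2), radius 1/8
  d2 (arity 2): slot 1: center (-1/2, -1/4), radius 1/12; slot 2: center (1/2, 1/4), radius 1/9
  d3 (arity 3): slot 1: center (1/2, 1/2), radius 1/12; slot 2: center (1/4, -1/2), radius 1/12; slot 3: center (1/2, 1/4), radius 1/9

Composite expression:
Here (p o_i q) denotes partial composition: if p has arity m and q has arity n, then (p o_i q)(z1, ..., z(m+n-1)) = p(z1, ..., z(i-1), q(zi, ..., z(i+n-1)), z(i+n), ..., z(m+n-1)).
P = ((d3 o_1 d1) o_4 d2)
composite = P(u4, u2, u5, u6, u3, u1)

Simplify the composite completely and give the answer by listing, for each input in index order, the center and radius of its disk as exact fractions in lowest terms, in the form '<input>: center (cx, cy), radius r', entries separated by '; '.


u1: center (1/2, 1/4), radius 1/9; u2: center (13/24, 11/24), radius 1/72; u3: center (7/24, -23/48), radius 1/108; u4: center (1/2, 1/2), radius 1/72; u5: center (1/2, 13/24), radius 1/96; u6: center (5/24, -25/48), radius 1/144

Below d3, radii multiply path by path; the u-disk centers shift.
u4: after 2 affine steps, its disk has center (1/2, 1/2), radius 1/72
u2: after 2 affine steps, its disk has center (13/24, 11/24), radius 1/72
u5: after 2 affine steps, its disk has center (1/2, 13/24), radius 1/96
u6: after 2 affine steps, its disk has center (5/24, -25/48), radius 1/144
u3: after 2 affine steps, its disk has center (7/24, -23/48), radius 1/108
u1: after 1 affine step, its disk has center (1/2, 1/4), radius 1/9


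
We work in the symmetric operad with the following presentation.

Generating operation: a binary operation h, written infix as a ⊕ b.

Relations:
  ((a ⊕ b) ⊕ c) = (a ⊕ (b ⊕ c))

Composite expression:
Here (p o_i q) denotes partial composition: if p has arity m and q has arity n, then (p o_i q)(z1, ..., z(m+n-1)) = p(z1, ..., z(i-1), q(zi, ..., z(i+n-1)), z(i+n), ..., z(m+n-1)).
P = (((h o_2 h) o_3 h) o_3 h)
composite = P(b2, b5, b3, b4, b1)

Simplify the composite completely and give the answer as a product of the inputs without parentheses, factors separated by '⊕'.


b2 ⊕ b5 ⊕ b3 ⊕ b4 ⊕ b1

Every regrouping of h is equal, so read the b-inputs in written order.
(b3 ⊕ b4) reduces to b3 ⊕ b4
((b3 ⊕ b4) ⊕ b1) reduces to b3 ⊕ b4 ⊕ b1
(b5 ⊕ ((b3 ⊕ b4) ⊕ b1)) reduces to b5 ⊕ b3 ⊕ b4 ⊕ b1
(b2 ⊕ (b5 ⊕ ((b3 ⊕ b4) ⊕ b1))) reduces to b2 ⊕ b5 ⊕ b3 ⊕ b4 ⊕ b1


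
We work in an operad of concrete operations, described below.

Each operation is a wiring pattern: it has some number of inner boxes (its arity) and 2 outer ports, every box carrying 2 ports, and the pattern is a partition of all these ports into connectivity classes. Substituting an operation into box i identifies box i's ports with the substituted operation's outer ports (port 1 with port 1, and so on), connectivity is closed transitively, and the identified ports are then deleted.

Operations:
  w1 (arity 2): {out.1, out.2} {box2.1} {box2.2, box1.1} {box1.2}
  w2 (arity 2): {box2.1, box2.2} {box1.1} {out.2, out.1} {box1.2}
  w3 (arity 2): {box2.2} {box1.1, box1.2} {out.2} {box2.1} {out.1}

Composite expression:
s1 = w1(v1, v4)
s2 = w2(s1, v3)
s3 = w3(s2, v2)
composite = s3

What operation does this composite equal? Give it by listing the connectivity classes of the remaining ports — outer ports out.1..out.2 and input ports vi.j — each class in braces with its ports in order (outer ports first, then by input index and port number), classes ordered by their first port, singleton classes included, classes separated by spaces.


{out.1} {out.2} {v1.1, v4.2} {v1.2} {v2.1} {v2.2} {v3.1, v3.2} {v4.1}


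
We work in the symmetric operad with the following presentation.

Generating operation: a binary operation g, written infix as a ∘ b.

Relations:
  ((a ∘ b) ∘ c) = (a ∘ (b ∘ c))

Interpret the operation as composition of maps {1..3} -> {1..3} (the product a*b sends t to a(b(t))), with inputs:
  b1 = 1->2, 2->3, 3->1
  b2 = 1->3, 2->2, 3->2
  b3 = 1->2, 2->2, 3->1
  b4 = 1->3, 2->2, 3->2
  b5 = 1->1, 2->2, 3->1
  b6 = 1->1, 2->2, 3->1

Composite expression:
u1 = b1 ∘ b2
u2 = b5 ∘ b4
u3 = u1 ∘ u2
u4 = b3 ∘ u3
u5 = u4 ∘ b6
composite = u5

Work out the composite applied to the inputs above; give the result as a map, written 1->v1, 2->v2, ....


1->2, 2->1, 3->2

(b1 ∘ b2) = 1->1, 2->3, 3->3
(b5 ∘ b4) = 1->1, 2->2, 3->2
((b1 ∘ b2) ∘ (b5 ∘ b4)) = 1->1, 2->3, 3->3
(b3 ∘ ((b1 ∘ b2) ∘ (b5 ∘ b4))) = 1->2, 2->1, 3->1
((b3 ∘ ((b1 ∘ b2) ∘ (b5 ∘ b4))) ∘ b6) = 1->2, 2->1, 3->2


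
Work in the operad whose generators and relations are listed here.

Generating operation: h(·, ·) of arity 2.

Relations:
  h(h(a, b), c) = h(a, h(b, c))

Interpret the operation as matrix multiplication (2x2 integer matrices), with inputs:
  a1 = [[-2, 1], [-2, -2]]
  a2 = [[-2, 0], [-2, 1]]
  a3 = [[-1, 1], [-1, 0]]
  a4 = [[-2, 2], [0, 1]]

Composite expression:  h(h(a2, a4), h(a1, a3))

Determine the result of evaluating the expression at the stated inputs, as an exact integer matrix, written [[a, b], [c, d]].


[[-12, 0], [-8, -2]]

h(a2, a4) = [[4, -4], [4, -3]]
h(a1, a3) = [[1, -2], [4, -2]]
h(h(a2, a4), h(a1, a3)) = [[-12, 0], [-8, -2]]


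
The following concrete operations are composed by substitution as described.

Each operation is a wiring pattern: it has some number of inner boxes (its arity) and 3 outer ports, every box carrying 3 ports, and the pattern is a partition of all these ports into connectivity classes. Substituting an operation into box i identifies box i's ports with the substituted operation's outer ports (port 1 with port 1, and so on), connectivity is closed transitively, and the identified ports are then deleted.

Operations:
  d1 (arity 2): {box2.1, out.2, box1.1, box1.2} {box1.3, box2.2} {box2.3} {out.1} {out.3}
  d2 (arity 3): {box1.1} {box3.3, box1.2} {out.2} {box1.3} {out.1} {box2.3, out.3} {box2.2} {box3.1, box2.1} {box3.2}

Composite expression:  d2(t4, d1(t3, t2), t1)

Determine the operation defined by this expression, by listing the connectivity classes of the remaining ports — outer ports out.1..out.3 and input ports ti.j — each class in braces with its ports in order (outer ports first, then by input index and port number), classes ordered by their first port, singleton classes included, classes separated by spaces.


{out.1} {out.2} {out.3} {t1.1} {t1.2} {t1.3, t4.2} {t2.1, t3.1, t3.2} {t2.2, t3.3} {t2.3} {t4.1} {t4.3}

Connectivity passes through glued d2-boundaries; trace each wire chain.
composing d1 on (t3, t2), with out.j its own outer ports: {out.1} {out.2, t2.1, t3.1, t3.2} {out.3} {t2.2, t3.3} {t2.3}
composing d2 on (t4, t3, t2, t1), with out.j its own outer ports: {out.1} {out.2} {out.3} {t1.1} {t1.2} {t1.3, t4.2} {t2.1, t3.1, t3.2} {t2.2, t3.3} {t2.3} {t4.1} {t4.3}


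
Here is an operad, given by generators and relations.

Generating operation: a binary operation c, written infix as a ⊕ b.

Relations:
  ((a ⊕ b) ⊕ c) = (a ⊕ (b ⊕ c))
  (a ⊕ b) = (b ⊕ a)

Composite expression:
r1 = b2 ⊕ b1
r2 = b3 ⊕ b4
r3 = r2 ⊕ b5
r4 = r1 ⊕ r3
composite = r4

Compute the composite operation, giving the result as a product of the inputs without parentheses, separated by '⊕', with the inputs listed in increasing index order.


b1 ⊕ b2 ⊕ b3 ⊕ b4 ⊕ b5


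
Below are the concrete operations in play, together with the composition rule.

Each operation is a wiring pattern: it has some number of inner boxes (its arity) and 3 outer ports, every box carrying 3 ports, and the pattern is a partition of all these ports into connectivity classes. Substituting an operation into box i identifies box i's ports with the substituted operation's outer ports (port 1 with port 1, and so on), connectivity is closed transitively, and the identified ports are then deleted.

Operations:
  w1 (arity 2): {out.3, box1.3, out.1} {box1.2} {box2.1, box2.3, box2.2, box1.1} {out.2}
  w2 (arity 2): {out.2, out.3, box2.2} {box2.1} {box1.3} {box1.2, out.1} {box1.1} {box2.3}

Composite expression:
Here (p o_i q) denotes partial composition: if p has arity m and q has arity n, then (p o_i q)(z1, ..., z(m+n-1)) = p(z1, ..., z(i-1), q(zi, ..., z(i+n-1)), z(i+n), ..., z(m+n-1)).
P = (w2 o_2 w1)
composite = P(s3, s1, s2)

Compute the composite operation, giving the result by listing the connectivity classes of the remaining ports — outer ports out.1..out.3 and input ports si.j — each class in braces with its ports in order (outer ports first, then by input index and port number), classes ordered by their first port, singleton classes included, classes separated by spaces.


{out.1, s3.2} {out.2, out.3} {s1.1, s2.1, s2.2, s2.3} {s1.2} {s1.3} {s3.1} {s3.3}

Substituting into w2 glues patterns; closure does the rest.
w1 over (s1, s2) gives {out.1, out.3, s1.3} {out.2} {s1.1, s2.1, s2.2, s2.3} {s1.2}, out.j being that stage's outer ports
w2 over (s3, s1, s2) gives {out.1, s3.2} {out.2, out.3} {s1.1, s2.1, s2.2, s2.3} {s1.2} {s1.3} {s3.1} {s3.3}, out.j being that stage's outer ports


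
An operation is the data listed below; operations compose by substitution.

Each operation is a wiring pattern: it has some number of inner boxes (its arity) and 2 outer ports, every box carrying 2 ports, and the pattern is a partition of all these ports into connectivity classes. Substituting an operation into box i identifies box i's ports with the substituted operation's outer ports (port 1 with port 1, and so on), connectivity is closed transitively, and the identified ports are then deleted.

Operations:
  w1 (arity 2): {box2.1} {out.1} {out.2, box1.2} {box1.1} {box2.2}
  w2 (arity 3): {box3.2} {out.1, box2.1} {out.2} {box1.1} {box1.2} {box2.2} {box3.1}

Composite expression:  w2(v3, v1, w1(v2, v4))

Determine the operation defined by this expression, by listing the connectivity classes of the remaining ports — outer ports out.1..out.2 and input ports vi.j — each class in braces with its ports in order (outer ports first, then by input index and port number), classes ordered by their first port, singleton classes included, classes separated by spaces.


Connectivity passes through glued w2-boundaries; trace each wire chain.
stage w1: inputs (v2, v4), connectivity {out.1} {out.2, v2.2} {v2.1} {v4.1} {v4.2}, out.j its boundary
stage w2: inputs (v3, v1, v2, v4), connectivity {out.1, v1.1} {out.2} {v1.2} {v2.1} {v2.2} {v3.1} {v3.2} {v4.1} {v4.2}, out.j its boundary

{out.1, v1.1} {out.2} {v1.2} {v2.1} {v2.2} {v3.1} {v3.2} {v4.1} {v4.2}


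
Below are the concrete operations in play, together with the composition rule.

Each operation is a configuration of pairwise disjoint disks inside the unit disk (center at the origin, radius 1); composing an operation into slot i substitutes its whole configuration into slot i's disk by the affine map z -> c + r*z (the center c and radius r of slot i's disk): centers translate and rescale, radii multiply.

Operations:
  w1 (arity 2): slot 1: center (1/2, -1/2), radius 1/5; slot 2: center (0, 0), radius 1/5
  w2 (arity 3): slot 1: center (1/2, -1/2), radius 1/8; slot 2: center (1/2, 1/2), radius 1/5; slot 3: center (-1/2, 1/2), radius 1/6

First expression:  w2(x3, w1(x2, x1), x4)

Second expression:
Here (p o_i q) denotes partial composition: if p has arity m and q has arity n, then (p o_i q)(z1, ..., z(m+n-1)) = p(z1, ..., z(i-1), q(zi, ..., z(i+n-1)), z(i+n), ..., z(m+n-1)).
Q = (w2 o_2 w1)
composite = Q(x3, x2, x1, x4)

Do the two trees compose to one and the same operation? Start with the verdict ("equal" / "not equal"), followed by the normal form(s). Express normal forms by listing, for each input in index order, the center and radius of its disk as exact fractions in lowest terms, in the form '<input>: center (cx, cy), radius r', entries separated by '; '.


equal; both compose to x1: center (1/2, 1/2), radius 1/25; x2: center (3/5, 2/5), radius 1/25; x3: center (1/2, -1/2), radius 1/8; x4: center (-1/2, 1/2), radius 1/6

The first expression, normalized: x1: center (1/2, 1/2), radius 1/25; x2: center (3/5, 2/5), radius 1/25; x3: center (1/2, -1/2), radius 1/8; x4: center (-1/2, 1/2), radius 1/6
The second expression, normalized: x1: center (1/2, 1/2), radius 1/25; x2: center (3/5, 2/5), radius 1/25; x3: center (1/2, -1/2), radius 1/8; x4: center (-1/2, 1/2), radius 1/6
Same normal form: equal.


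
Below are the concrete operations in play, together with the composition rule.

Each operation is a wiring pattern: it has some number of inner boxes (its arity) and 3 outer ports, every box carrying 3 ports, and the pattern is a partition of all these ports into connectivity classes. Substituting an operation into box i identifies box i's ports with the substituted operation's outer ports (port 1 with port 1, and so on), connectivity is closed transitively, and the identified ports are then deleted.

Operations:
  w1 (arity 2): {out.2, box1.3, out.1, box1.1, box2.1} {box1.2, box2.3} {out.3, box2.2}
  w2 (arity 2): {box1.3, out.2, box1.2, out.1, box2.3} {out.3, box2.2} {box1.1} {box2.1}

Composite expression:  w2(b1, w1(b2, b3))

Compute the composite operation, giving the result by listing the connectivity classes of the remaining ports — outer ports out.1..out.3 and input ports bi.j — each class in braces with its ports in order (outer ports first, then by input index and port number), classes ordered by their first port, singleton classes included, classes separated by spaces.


After gluing at w2, chains via deleted ports link the b-ports.
through w1, on inputs (b2, b3): {out.1, out.2, b2.1, b2.3, b3.1} {out.3, b3.2} {b2.2, b3.3} (out.j = stage outer ports)
through w2, on inputs (b1, b2, b3): {out.1, out.2, b1.2, b1.3, b3.2} {out.3, b2.1, b2.3, b3.1} {b1.1} {b2.2, b3.3} (out.j = stage outer ports)

{out.1, out.2, b1.2, b1.3, b3.2} {out.3, b2.1, b2.3, b3.1} {b1.1} {b2.2, b3.3}


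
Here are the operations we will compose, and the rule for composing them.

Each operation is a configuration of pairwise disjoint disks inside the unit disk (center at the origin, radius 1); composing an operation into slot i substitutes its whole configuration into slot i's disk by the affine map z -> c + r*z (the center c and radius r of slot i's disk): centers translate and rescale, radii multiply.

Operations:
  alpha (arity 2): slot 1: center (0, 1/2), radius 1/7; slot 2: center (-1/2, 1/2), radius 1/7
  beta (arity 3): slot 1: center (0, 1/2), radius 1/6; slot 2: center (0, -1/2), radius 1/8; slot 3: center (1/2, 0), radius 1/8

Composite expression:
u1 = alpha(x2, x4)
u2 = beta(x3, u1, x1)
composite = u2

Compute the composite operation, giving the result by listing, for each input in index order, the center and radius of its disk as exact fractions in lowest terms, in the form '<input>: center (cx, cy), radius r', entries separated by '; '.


x1: center (1/2, 0), radius 1/8; x2: center (0, -7/16), radius 1/56; x3: center (0, 1/2), radius 1/6; x4: center (-1/16, -7/16), radius 1/56

Follow each x-input down from beta: c' goes to c + r*c', radius to r*r'.
input x3: applying the 1 nested substitution gives center (0, 1/2), radius 1/6
input x2: applying the 2 nested substitutions gives center (0, -7/16), radius 1/56
input x4: applying the 2 nested substitutions gives center (-1/16, -7/16), radius 1/56
input x1: applying the 1 nested substitution gives center (1/2, 0), radius 1/8


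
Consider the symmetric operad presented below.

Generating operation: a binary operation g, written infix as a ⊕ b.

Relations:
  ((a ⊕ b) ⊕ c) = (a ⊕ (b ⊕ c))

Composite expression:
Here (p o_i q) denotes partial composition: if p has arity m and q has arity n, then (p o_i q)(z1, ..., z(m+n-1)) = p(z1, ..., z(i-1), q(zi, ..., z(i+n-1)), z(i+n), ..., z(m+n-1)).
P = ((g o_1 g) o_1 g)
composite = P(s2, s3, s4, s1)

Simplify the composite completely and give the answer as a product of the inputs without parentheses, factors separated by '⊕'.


Associativity of g dissolves the nesting; only the s-input order survives.
(s2 ⊕ s3) collapses to s2 ⊕ s3
((s2 ⊕ s3) ⊕ s4) collapses to s2 ⊕ s3 ⊕ s4
(((s2 ⊕ s3) ⊕ s4) ⊕ s1) collapses to s2 ⊕ s3 ⊕ s4 ⊕ s1

s2 ⊕ s3 ⊕ s4 ⊕ s1


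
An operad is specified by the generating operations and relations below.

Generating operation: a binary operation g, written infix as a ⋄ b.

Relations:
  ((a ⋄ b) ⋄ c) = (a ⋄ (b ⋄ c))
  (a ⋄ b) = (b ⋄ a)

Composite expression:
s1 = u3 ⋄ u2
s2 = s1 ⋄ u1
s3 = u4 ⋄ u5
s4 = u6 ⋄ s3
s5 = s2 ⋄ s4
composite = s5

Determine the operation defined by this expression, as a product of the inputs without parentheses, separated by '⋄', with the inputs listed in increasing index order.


Key point: g commutes, so take the u-inputs in any fixed order.
(u3 ⋄ u2) unparenthesizes to u3 ⋄ u2
((u3 ⋄ u2) ⋄ u1) unparenthesizes to u3 ⋄ u2 ⋄ u1
(u4 ⋄ u5) unparenthesizes to u4 ⋄ u5
(u6 ⋄ (u4 ⋄ u5)) unparenthesizes to u6 ⋄ u4 ⋄ u5
(((u3 ⋄ u2) ⋄ u1) ⋄ (u6 ⋄ (u4 ⋄ u5))) unparenthesizes to u3 ⋄ u2 ⋄ u1 ⋄ u6 ⋄ u4 ⋄ u5
sorting the factors by input index: u1 ⋄ u2 ⋄ u3 ⋄ u4 ⋄ u5 ⋄ u6

u1 ⋄ u2 ⋄ u3 ⋄ u4 ⋄ u5 ⋄ u6


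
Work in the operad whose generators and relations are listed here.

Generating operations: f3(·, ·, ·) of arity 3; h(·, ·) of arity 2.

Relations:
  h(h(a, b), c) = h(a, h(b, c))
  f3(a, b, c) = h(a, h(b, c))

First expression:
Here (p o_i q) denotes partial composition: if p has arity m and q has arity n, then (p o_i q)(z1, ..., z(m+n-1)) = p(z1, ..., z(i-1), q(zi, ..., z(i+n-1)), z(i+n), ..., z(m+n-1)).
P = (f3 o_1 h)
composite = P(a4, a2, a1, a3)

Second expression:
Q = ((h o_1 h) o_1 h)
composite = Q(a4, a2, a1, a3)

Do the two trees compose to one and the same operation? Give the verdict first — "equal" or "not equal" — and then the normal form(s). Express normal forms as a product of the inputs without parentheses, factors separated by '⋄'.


equal: each reduces to a4 ⋄ a2 ⋄ a1 ⋄ a3


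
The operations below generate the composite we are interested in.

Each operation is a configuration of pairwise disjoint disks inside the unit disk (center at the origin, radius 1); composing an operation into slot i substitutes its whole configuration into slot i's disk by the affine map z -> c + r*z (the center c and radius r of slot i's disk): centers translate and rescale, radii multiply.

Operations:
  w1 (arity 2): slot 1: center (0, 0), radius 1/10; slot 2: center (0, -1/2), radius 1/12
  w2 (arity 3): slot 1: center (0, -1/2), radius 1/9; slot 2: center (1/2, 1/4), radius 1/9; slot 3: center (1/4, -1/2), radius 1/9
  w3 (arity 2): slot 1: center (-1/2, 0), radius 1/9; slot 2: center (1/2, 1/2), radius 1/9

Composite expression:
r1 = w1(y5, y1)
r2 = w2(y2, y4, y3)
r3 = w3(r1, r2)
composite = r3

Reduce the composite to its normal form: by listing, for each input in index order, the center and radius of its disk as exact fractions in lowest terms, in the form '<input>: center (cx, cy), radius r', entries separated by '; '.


y1: center (-1/2, -1/18), radius 1/108; y2: center (1/2, 4/9), radius 1/81; y3: center (19/36, 4/9), radius 1/81; y4: center (5/9, 19/36), radius 1/81; y5: center (-1/2, 0), radius 1/90

Follow each y-input down from w3: c' goes to c + r*c', radius to r*r'.
input y5: applying the 2 nested substitutions gives center (-1/2, 0), radius 1/90
input y1: applying the 2 nested substitutions gives center (-1/2, -1/18), radius 1/108
input y2: applying the 2 nested substitutions gives center (1/2, 4/9), radius 1/81
input y4: applying the 2 nested substitutions gives center (5/9, 19/36), radius 1/81
input y3: applying the 2 nested substitutions gives center (19/36, 4/9), radius 1/81


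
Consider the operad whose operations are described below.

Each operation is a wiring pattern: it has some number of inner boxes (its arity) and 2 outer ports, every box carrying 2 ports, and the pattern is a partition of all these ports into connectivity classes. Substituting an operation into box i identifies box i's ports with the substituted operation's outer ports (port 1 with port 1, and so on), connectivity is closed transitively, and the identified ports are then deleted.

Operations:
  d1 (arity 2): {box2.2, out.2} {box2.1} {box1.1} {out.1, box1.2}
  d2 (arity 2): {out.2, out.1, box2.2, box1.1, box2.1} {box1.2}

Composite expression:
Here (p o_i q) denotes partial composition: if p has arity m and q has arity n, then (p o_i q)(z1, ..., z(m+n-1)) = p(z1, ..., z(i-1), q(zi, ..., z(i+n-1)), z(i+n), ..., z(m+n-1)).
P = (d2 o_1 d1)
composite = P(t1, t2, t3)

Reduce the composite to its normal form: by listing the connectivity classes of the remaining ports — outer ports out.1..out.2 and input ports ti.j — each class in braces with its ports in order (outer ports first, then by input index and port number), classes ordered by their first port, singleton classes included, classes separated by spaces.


{out.1, out.2, t1.2, t3.1, t3.2} {t1.1} {t2.1} {t2.2}

Two ports join when wires chain via d2-identified ports.
through d1, on inputs (t1, t2): {out.1, t1.2} {out.2, t2.2} {t1.1} {t2.1} (out.j = stage outer ports)
through d2, on inputs (t1, t2, t3): {out.1, out.2, t1.2, t3.1, t3.2} {t1.1} {t2.1} {t2.2} (out.j = stage outer ports)


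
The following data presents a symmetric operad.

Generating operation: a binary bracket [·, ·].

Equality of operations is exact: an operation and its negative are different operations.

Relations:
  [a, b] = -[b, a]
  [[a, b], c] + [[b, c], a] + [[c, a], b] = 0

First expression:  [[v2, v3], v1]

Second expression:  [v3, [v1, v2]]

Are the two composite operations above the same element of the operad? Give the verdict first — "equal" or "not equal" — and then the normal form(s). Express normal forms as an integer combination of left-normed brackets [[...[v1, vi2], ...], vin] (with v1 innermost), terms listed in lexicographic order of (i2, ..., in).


not equal — first -[[v1, v2], v3] + [[v1, v3], v2], second -[[v1, v2], v3]

The first expression reduces to -[[v1, v2], v3] + [[v1, v3], v2]
The second expression reduces to -[[v1, v2], v3]
The normal forms differ: not equal.


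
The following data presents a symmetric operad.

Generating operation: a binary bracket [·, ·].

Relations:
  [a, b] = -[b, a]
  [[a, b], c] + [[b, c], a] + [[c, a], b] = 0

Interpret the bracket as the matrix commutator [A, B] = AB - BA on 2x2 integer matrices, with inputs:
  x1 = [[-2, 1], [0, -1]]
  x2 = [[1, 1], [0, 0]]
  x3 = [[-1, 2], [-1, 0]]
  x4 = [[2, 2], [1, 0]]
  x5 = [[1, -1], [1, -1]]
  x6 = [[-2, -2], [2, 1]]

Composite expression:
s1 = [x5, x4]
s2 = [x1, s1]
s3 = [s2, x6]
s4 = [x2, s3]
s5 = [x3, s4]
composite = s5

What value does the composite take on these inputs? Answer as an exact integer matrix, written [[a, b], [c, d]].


[[0, 0], [0, 0]]

[x5, x4] = [[-3, 6], [0, 3]]
[x1, [x5, x4]] = [[0, 0], [0, 0]]
[[x1, [x5, x4]], x6] = [[0, 0], [0, 0]]
[x2, [[x1, [x5, x4]], x6]] = [[0, 0], [0, 0]]
[x3, [x2, [[x1, [x5, x4]], x6]]] = [[0, 0], [0, 0]]


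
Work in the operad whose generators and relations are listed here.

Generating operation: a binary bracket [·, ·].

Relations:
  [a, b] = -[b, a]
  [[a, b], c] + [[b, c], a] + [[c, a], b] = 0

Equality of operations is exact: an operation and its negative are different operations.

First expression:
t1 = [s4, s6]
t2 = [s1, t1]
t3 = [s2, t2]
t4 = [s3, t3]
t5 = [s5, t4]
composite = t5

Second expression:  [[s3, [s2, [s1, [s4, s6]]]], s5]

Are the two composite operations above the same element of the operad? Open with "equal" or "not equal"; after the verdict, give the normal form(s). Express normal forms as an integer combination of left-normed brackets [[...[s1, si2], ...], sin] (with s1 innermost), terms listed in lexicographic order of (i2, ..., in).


The first composite normalizes to -[[[[[s1, s4], s6], s2], s3], s5] + [[[[[s1, s6], s4], s2], s3], s5]
The second composite normalizes to [[[[[s1, s4], s6], s2], s3], s5] - [[[[[s1, s6], s4], s2], s3], s5]
They disagree, so not equal.

not equal; first: -[[[[[s1, s4], s6], s2], s3], s5] + [[[[[s1, s6], s4], s2], s3], s5]; second: [[[[[s1, s4], s6], s2], s3], s5] - [[[[[s1, s6], s4], s2], s3], s5]


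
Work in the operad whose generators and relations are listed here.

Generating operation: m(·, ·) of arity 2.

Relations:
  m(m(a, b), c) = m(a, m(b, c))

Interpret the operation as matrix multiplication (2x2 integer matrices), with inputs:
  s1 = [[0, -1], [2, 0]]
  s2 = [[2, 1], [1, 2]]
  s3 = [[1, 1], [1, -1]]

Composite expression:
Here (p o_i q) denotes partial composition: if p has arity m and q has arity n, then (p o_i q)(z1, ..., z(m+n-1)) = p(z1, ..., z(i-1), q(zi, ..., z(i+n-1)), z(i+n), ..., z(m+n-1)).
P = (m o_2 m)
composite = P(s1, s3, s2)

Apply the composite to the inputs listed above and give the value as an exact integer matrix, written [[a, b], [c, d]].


m(s3, s2) = [[3, 3], [1, -1]]
m(s1, m(s3, s2)) = [[-1, 1], [6, 6]]

[[-1, 1], [6, 6]]


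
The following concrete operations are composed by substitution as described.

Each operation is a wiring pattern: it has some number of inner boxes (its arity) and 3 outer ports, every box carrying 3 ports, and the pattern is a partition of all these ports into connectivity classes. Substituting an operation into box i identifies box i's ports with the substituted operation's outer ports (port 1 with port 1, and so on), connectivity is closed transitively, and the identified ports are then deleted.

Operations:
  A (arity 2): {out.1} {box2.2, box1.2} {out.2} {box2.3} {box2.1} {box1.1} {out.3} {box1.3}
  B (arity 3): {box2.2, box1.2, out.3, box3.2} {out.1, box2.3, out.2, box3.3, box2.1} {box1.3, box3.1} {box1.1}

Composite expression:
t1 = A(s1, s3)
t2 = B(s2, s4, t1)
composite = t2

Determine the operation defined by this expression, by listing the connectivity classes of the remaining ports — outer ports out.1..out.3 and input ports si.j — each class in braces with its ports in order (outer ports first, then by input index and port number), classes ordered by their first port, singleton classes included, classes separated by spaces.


{out.1, out.2, s4.1, s4.3} {out.3, s2.2, s4.2} {s1.1} {s1.2, s3.2} {s1.3} {s2.1} {s2.3} {s3.1} {s3.3}

Connectivity passes through glued B-boundaries; trace each wire chain.
the subtree at A composes to {out.1} {out.2} {out.3} {s1.1} {s1.2, s3.2} {s1.3} {s3.1} {s3.3} on (s1, s3); out.j = own outer ports
the subtree at B composes to {out.1, out.2, s4.1, s4.3} {out.3, s2.2, s4.2} {s1.1} {s1.2, s3.2} {s1.3} {s2.1} {s2.3} {s3.1} {s3.3} on (s2, s4, s1, s3); out.j = own outer ports


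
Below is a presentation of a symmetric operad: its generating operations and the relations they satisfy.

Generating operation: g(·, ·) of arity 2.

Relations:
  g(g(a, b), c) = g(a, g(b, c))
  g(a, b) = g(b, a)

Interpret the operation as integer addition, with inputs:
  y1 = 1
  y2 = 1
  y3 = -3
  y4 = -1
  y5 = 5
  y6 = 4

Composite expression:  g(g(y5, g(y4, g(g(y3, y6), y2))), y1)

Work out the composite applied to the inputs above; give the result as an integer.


g(y3, y6) = 1
g(g(y3, y6), y2) = 2
g(y4, g(g(y3, y6), y2)) = 1
g(y5, g(y4, g(g(y3, y6), y2))) = 6
g(g(y5, g(y4, g(g(y3, y6), y2))), y1) = 7

7


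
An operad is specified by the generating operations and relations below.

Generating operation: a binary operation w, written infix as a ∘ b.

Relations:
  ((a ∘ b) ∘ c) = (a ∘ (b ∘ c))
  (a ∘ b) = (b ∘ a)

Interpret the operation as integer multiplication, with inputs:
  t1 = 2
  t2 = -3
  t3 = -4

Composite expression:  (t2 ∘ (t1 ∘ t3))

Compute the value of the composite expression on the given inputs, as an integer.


24

(t1 ∘ t3) = -8
(t2 ∘ (t1 ∘ t3)) = 24


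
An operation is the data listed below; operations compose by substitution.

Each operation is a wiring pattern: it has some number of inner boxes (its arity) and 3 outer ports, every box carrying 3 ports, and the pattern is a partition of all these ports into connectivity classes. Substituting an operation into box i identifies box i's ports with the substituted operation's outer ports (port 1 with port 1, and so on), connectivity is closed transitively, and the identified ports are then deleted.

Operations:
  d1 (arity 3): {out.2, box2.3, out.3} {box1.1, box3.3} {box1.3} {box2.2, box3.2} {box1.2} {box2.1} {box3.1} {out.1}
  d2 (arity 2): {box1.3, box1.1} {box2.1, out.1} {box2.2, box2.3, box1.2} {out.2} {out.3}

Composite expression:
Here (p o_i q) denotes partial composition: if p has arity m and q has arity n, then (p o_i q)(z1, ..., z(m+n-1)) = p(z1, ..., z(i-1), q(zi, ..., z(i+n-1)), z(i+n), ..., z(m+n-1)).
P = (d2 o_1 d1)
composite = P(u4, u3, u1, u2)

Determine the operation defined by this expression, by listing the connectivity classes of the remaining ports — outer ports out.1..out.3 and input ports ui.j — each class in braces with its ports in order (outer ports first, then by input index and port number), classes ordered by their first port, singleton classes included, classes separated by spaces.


Treat the ports identified at d2 as solder joints: merge, then drop.
stage d1: inputs (u4, u3, u1), connectivity {out.1} {out.2, out.3, u3.3} {u1.1} {u1.2, u3.2} {u1.3, u4.1} {u3.1} {u4.2} {u4.3}, out.j its boundary
stage d2: inputs (u4, u3, u1, u2), connectivity {out.1, u2.1} {out.2} {out.3} {u1.1} {u1.2, u3.2} {u1.3, u4.1} {u2.2, u2.3, u3.3} {u3.1} {u4.2} {u4.3}, out.j its boundary

{out.1, u2.1} {out.2} {out.3} {u1.1} {u1.2, u3.2} {u1.3, u4.1} {u2.2, u2.3, u3.3} {u3.1} {u4.2} {u4.3}


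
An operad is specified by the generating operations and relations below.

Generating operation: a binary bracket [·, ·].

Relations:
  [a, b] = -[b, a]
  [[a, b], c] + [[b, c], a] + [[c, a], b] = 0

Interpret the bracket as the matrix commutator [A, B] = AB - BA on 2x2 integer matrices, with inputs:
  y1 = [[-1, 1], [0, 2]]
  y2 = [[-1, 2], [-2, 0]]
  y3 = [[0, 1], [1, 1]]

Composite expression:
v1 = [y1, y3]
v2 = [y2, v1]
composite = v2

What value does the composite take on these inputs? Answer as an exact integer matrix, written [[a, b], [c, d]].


[[2, -2], [-1, -2]]

[y1, y3] = [[1, -2], [3, -1]]
[y2, [y1, y3]] = [[2, -2], [-1, -2]]


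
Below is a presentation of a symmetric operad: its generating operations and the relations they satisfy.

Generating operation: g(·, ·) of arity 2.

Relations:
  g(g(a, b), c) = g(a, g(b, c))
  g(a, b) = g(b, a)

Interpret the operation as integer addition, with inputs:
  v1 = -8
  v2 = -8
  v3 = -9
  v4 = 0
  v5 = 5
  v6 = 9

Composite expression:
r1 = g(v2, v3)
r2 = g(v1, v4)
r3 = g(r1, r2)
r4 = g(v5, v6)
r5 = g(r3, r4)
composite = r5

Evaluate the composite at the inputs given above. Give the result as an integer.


g(v2, v3) = -17
g(v1, v4) = -8
g(g(v2, v3), g(v1, v4)) = -25
g(v5, v6) = 14
g(g(g(v2, v3), g(v1, v4)), g(v5, v6)) = -11

-11


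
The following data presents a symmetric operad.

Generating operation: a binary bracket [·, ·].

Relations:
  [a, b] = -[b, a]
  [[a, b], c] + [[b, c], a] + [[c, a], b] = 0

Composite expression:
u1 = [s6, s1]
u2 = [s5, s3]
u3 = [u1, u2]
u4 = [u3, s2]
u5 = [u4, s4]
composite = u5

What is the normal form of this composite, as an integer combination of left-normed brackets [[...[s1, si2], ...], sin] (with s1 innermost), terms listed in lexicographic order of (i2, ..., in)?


A multilinear Lie element is pinned by s1-initial words (s1 innermost).
Composite bracket: [[[[s6, s1], [s5, s3]], s2], s4]
Under [a, b] = ab - ba we get 32 signed associative words (2^5 = 32).
The s1-initial words carry the normal form:
  word s1s6s3s5s2s4 has sign +1, contributing +[[[[[s1, s6], s3], s5], s2], s4]
  word s1s6s5s3s2s4 has sign -1, contributing -[[[[[s1, s6], s5], s3], s2], s4]

[[[[[s1, s6], s3], s5], s2], s4] - [[[[[s1, s6], s5], s3], s2], s4]


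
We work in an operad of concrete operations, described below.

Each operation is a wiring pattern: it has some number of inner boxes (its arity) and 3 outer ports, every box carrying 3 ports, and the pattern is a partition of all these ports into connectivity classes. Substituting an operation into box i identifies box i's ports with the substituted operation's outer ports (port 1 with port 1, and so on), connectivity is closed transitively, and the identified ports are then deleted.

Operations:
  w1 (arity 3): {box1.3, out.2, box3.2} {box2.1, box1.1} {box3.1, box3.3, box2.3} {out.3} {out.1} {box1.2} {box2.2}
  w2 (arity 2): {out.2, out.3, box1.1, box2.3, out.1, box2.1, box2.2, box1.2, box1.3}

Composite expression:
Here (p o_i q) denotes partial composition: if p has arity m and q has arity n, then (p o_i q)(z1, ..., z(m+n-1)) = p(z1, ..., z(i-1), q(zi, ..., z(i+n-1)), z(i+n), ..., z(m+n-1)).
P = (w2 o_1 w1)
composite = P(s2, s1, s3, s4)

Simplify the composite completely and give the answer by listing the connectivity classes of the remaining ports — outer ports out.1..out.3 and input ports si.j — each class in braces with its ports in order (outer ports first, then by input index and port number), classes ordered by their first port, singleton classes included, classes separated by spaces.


{out.1, out.2, out.3, s2.3, s3.2, s4.1, s4.2, s4.3} {s1.1, s2.1} {s1.2} {s1.3, s3.1, s3.3} {s2.2}

Two ports join when wires chain via w2-identified ports.
the subtree at w1 composes to {out.1} {out.2, s2.3, s3.2} {out.3} {s1.1, s2.1} {s1.2} {s1.3, s3.1, s3.3} {s2.2} on (s2, s1, s3); out.j = own outer ports
the subtree at w2 composes to {out.1, out.2, out.3, s2.3, s3.2, s4.1, s4.2, s4.3} {s1.1, s2.1} {s1.2} {s1.3, s3.1, s3.3} {s2.2} on (s2, s1, s3, s4); out.j = own outer ports


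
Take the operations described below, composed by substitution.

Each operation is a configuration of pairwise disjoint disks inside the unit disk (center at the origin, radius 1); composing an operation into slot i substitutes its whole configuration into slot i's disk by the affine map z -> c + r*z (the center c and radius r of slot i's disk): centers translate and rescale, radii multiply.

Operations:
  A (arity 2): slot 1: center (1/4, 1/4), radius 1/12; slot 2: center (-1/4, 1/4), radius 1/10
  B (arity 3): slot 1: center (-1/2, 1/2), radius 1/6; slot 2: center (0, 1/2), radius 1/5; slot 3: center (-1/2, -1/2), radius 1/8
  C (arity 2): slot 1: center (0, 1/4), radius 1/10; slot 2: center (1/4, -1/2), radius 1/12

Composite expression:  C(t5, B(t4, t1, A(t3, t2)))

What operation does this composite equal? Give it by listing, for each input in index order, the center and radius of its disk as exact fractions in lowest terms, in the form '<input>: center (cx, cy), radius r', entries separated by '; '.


t1: center (1/4, -11/24), radius 1/60; t2: center (79/384, -69/128), radius 1/960; t3: center (27/128, -69/128), radius 1/1152; t4: center (5/24, -11/24), radius 1/72; t5: center (0, 1/4), radius 1/10

Below C, radii multiply path by path; the t-disk centers shift.
input t5: composing its 1 substitution step yields center (0, 1/4), radius 1/10
input t4: composing its 2 substitution steps yields center (5/24, -11/24), radius 1/72
input t1: composing its 2 substitution steps yields center (1/4, -11/24), radius 1/60
input t3: composing its 3 substitution steps yields center (27/128, -69/128), radius 1/1152
input t2: composing its 3 substitution steps yields center (79/384, -69/128), radius 1/960


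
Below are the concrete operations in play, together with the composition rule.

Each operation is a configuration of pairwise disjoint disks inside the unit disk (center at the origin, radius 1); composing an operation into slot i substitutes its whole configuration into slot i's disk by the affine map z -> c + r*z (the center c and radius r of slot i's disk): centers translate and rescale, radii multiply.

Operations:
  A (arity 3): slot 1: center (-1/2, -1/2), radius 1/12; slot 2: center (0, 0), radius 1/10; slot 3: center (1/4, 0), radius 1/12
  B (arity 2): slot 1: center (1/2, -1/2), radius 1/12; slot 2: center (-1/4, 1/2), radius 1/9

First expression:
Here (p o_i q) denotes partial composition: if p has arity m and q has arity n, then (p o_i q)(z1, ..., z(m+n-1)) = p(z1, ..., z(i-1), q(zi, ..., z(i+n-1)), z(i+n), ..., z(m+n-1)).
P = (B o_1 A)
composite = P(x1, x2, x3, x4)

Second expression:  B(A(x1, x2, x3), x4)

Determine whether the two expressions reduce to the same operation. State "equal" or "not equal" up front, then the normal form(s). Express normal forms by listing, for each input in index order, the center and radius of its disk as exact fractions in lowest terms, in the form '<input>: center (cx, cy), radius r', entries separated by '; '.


equal; the common form is x1: center (11/24, -13/24), radius 1/144; x2: center (1/2, -1/2), radius 1/120; x3: center (25/48, -1/2), radius 1/144; x4: center (-1/4, 1/2), radius 1/9

The first composite normalizes to x1: center (11/24, -13/24), radius 1/144; x2: center (1/2, -1/2), radius 1/120; x3: center (25/48, -1/2), radius 1/144; x4: center (-1/4, 1/2), radius 1/9
The second composite normalizes to x1: center (11/24, -13/24), radius 1/144; x2: center (1/2, -1/2), radius 1/120; x3: center (25/48, -1/2), radius 1/144; x4: center (-1/4, 1/2), radius 1/9
Same normal form: equal.
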